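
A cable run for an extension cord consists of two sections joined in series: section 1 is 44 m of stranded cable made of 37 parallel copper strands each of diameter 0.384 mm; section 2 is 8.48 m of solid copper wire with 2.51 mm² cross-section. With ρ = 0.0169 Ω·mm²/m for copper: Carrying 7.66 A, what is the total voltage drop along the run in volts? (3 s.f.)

ρ = 0.0169 Ω·mm²/m = 1.69×10^-8 Ω·m
Section 1: A_strand = π(1.9200e-04)² = 1.158e-07 m²; R₁ = ρL/(N·A_s) = (1.69×10^-8)(44)/(37×1.158e-07) = 0.1735 Ω
Section 2: A = 2.51 mm² = 2.510e-06 m²
R₂ = (1.69×10^-8)(8.48)/(2.510e-06) = 0.0571 Ω
R = R₁ + R₂ = 0.2306 Ω
V = IR = 7.66 × 0.2306 = 1.77 V

1.77 V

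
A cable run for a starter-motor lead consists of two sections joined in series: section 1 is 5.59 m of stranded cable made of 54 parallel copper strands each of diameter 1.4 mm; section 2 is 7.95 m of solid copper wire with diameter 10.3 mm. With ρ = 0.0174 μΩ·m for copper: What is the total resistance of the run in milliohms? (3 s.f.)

2.83 mΩ

ρ = 0.0174 μΩ·m = 1.74×10^-8 Ω·m
Section 1: A_strand = π(7.0000e-04)² = 1.539e-06 m²; R₁ = ρL/(N·A_s) = (1.74×10^-8)(5.59)/(54×1.539e-06) = 0.00117 Ω
Section 2: A = π(d/2)² = π(5.1500e-03 m)² = 8.332e-05 m²
R₂ = (1.74×10^-8)(7.95)/(8.332e-05) = 0.00166 Ω
R = R₁ + R₂ = 2.83 mΩ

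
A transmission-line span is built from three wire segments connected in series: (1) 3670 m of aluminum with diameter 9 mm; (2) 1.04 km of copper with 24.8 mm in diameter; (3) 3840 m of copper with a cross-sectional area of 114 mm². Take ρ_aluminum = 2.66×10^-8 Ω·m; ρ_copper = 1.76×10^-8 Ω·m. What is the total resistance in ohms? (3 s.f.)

2.17 Ω

Seg 1: A = π(d/2)² = π(4.5000e-03 m)² = 6.362e-05 m²
R_1 = (2.66×10^-8)(3670)/(6.362e-05) = 1.535 Ω
Seg 2: A = π(d/2)² = π(1.2400e-02 m)² = 4.831e-04 m²
R_2 = (1.76×10^-8)(1040)/(4.831e-04) = 0.03789 Ω
Seg 3: A = 114 mm² = 1.140e-04 m²
R_3 = (1.76×10^-8)(3840)/(1.140e-04) = 0.5928 Ω
R_total = R_1 + R_2 + R_3 = 2.17 Ω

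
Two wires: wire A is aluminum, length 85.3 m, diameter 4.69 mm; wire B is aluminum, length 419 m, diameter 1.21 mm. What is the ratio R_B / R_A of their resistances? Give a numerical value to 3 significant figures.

R ∝ ρL/d², so R_B/R_A = (L_B/L_A) × (d_A/d_B)²
= (419/85.3) × (4.69/1.21)² = 73.8

73.8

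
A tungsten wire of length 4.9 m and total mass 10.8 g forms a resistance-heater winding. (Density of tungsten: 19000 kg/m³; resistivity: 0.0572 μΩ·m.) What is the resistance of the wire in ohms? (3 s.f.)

2.42 Ω

ρ = 0.0572 μΩ·m = 5.72×10^-8 Ω·m
A = m/(density·L) = 0.0108/(19000×4.9) = 1.1600e-07 m²
R = ρL/A = (5.72×10^-8)(4.9)/(1.1600e-07) = 2.42 Ω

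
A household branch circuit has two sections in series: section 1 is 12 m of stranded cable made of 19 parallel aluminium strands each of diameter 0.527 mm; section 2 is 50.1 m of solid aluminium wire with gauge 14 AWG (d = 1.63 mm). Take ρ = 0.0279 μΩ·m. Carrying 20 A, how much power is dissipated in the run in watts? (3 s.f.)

300 W

ρ = 0.0279 μΩ·m = 2.79×10^-8 Ω·m
Section 1: A_strand = π(2.6350e-04)² = 2.181e-07 m²; R₁ = ρL/(N·A_s) = (2.79×10^-8)(12)/(19×2.181e-07) = 0.08078 Ω
Section 2: A = π(1.63/2 mm)² = π(8.1500e-04 m)² = 2.087e-06 m²
R₂ = (2.79×10^-8)(50.1)/(2.087e-06) = 0.6698 Ω
R = R₁ + R₂ = 0.7506 Ω
P = I²R = (20)² × 0.7506 = 300 W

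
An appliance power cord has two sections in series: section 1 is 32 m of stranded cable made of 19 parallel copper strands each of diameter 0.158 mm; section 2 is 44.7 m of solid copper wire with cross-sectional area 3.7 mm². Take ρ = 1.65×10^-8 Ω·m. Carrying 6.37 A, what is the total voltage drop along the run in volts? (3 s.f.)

Section 1: A_strand = π(7.9000e-05)² = 1.961e-08 m²; R₁ = ρL/(N·A_s) = (1.65×10^-8)(32)/(19×1.961e-08) = 1.417 Ω
Section 2: A = 3.7 mm² = 3.700e-06 m²
R₂ = (1.65×10^-8)(44.7)/(3.700e-06) = 0.1993 Ω
R = R₁ + R₂ = 1.617 Ω
V = IR = 6.37 × 1.617 = 10.3 V

10.3 V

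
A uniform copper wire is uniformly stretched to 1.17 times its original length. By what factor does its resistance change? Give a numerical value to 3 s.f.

Volume constant ⇒ A' = A/k with k = 1.17. R' = ρ(kL)/(A/k) = k²R.
Factor = 1.37

1.37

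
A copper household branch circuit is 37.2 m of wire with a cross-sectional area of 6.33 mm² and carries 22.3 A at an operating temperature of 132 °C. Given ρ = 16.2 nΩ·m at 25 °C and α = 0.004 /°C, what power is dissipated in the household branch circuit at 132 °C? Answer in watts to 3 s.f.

ρ = 16.2 nΩ·m = 1.62×10^-8 Ω·m
A = 6.33 mm² = 6.330e-06 m²
R₍25₎ = ρL/A = (1.62×10^-8)(37.2)/(6.330e-06) = 0.0952 Ω
R₍132₎ = R₍25₎(1 + αΔT) = 0.0952 × (1 + 0.004×107) = 0.136 Ω
P = I²R = (22.3)² × 0.136 = 67.6 W

67.6 W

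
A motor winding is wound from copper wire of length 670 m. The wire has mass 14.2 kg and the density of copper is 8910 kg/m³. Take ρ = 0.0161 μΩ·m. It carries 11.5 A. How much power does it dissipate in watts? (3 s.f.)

ρ = 0.0161 μΩ·m = 1.61×10^-8 Ω·m
A = m/(density·L) = 14.2/(8910×670) = 2.3787e-06 m²
R = ρL/A = (1.61×10^-8)(670)/(2.3787e-06) = 4.535 Ω
P = I²R = (11.5)² × 4.535 = 600 W

600 W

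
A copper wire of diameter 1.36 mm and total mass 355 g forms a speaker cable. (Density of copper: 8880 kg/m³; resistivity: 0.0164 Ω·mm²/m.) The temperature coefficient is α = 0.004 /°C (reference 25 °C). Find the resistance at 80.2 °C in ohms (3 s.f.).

ρ = 0.0164 Ω·mm²/m = 1.64×10^-8 Ω·m
A = π(d/2)² = π(6.8000e-04 m)² = 1.4527e-06 m²
L = m/(density·A) = 0.355/(8880×1.4527e-06) = 27.52 m
R = ρL/A = (1.64×10^-8)(27.52)/(1.4527e-06) = 0.3107 Ω
R(80.2 °C) = 0.3107 × (1 + 0.004×55.2) = 0.379 Ω

0.379 Ω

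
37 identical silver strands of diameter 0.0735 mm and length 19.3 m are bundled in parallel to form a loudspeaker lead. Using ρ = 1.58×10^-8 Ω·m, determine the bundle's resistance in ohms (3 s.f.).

1.94 Ω

A_strand = π(3.6750e-05 m)² = 4.243e-09 m²
R_strand = ρL/A = (1.58×10^-8)(19.3)/(4.243e-09) = 71.87 Ω
R_total = R_strand/N = 71.87/37 = 1.94 Ω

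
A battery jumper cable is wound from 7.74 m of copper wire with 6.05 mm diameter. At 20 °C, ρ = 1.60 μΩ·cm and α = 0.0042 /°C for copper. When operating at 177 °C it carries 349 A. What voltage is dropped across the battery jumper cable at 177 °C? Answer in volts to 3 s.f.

ρ = 1.60 μΩ·cm = 1.60×10^-8 Ω·m
A = π(d/2)² = π(3.0250e-03 m)² = 2.875e-05 m²
R₍20₎ = ρL/A = (1.60×10^-8)(7.74)/(2.875e-05) = 0.004308 Ω
R₍177₎ = R₍20₎(1 + αΔT) = 0.004308 × (1 + 0.0042×157) = 0.007148 Ω
V = IR = 349 × 0.007148 = 2.49 V

2.49 V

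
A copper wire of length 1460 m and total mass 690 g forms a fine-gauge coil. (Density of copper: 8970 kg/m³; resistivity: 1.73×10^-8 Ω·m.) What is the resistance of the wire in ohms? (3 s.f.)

479 Ω

A = m/(density·L) = 0.69/(8970×1460) = 5.2687e-08 m²
R = ρL/A = (1.73×10^-8)(1460)/(5.2687e-08) = 479 Ω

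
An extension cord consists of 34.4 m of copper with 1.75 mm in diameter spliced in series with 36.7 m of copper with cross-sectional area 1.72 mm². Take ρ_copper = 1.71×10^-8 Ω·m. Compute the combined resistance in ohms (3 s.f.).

0.609 Ω

Segment 1: A = π(d/2)² = π(8.7500e-04 m)² = 2.405e-06 m²
R₁ = ρL/A = (1.71×10^-8)(34.4)/(2.405e-06) = 0.2446 Ω
Segment 2: A = 1.72 mm² = 1.720e-06 m²
R₂ = (1.71×10^-8)(36.7)/(1.720e-06) = 0.3649 Ω
R = R₁ + R₂ = 0.609 Ω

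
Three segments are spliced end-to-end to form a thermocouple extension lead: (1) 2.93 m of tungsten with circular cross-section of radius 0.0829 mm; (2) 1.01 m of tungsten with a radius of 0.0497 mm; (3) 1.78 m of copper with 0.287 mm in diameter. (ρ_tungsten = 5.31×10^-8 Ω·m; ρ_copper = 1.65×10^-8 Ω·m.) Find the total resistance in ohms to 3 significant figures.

14.6 Ω

Seg 1: A = πr² = π(8.2900e-05 m)² = 2.159e-08 m²
R_1 = (5.31×10^-8)(2.93)/(2.159e-08) = 7.206 Ω
Seg 2: A = πr² = π(4.9700e-05 m)² = 7.760e-09 m²
R_2 = (5.31×10^-8)(1.01)/(7.760e-09) = 6.911 Ω
Seg 3: A = π(d/2)² = π(1.4350e-04 m)² = 6.469e-08 m²
R_3 = (1.65×10^-8)(1.78)/(6.469e-08) = 0.454 Ω
R_total = R_1 + R_2 + R_3 = 14.6 Ω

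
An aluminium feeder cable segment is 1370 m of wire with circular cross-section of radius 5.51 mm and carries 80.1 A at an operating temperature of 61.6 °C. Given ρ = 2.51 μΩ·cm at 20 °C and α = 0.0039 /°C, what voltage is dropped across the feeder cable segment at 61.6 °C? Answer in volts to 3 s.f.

33.6 V

ρ = 2.51 μΩ·cm = 2.51×10^-8 Ω·m
A = πr² = π(5.5100e-03 m)² = 9.538e-05 m²
R₍20₎ = ρL/A = (2.51×10^-8)(1370)/(9.538e-05) = 0.3605 Ω
R₍61.6₎ = R₍20₎(1 + αΔT) = 0.3605 × (1 + 0.0039×41.6) = 0.419 Ω
V = IR = 80.1 × 0.419 = 33.6 V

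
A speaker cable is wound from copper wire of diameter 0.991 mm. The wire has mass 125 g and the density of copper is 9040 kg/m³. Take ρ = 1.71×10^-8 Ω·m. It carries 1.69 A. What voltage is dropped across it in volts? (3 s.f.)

0.672 V

A = π(d/2)² = π(4.9550e-04 m)² = 7.7132e-07 m²
L = m/(density·A) = 0.125/(9040×7.7132e-07) = 17.93 m
R = ρL/A = (1.71×10^-8)(17.93)/(7.7132e-07) = 0.3974 Ω
V = IR = 1.69 × 0.3974 = 0.672 V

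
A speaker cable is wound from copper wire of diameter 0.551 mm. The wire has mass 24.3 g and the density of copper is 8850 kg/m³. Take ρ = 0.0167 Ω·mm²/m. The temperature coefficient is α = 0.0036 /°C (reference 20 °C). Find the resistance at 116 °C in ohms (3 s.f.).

ρ = 0.0167 Ω·mm²/m = 1.67×10^-8 Ω·m
A = π(d/2)² = π(2.7550e-04 m)² = 2.3845e-07 m²
L = m/(density·A) = 0.0243/(8850×2.3845e-07) = 11.52 m
R = ρL/A = (1.67×10^-8)(11.52)/(2.3845e-07) = 0.8065 Ω
R(116 °C) = 0.8065 × (1 + 0.0036×96) = 1.09 Ω

1.09 Ω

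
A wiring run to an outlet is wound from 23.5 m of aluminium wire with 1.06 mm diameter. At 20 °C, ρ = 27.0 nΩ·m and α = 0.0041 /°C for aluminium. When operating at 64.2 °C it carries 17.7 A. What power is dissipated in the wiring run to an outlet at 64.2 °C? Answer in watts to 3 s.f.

ρ = 27.0 nΩ·m = 2.70×10^-8 Ω·m
A = π(d/2)² = π(5.3000e-04 m)² = 8.825e-07 m²
R₍20₎ = ρL/A = (2.70×10^-8)(23.5)/(8.825e-07) = 0.719 Ω
R₍64.2₎ = R₍20₎(1 + αΔT) = 0.719 × (1 + 0.0041×44.2) = 0.8493 Ω
P = I²R = (17.7)² × 0.8493 = 266 W

266 W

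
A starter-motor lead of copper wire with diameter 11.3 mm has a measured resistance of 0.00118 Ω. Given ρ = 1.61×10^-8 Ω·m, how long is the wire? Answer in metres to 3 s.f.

7.35 m

A = π(d/2)² = π(5.6500e-03 m)² = 1.003e-04 m²
L = RA/ρ = (0.00118)(1.003e-04)/(1.61×10^-8) = 7.35 m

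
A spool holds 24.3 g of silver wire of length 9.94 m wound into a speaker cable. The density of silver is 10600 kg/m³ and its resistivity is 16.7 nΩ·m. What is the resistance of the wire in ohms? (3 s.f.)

0.720 Ω

ρ = 16.7 nΩ·m = 1.67×10^-8 Ω·m
A = m/(density·L) = 0.0243/(10600×9.94) = 2.3063e-07 m²
R = ρL/A = (1.67×10^-8)(9.94)/(2.3063e-07) = 0.720 Ω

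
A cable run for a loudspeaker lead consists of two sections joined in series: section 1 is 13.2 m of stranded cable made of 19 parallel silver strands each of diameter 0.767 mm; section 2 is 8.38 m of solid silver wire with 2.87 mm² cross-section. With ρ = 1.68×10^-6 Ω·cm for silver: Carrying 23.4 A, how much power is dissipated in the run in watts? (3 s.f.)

40.7 W

ρ = 1.68×10^-6 Ω·cm = 1.68×10^-8 Ω·m
Section 1: A_strand = π(3.8350e-04)² = 4.620e-07 m²; R₁ = ρL/(N·A_s) = (1.68×10^-8)(13.2)/(19×4.620e-07) = 0.02526 Ω
Section 2: A = 2.87 mm² = 2.870e-06 m²
R₂ = (1.68×10^-8)(8.38)/(2.870e-06) = 0.04905 Ω
R = R₁ + R₂ = 0.07431 Ω
P = I²R = (23.4)² × 0.07431 = 40.7 W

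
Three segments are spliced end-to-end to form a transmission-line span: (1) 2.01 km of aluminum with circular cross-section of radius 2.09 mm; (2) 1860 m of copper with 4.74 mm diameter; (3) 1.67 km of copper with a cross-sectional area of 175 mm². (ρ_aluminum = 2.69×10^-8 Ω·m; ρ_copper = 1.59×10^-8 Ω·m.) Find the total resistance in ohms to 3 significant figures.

Seg 1: A = πr² = π(2.0900e-03 m)² = 1.372e-05 m²
R_1 = (2.69×10^-8)(2010)/(1.372e-05) = 3.94 Ω
Seg 2: A = π(d/2)² = π(2.3700e-03 m)² = 1.765e-05 m²
R_2 = (1.59×10^-8)(1860)/(1.765e-05) = 1.676 Ω
Seg 3: A = 175 mm² = 1.750e-04 m²
R_3 = (1.59×10^-8)(1670)/(1.750e-04) = 0.1517 Ω
R_total = R_1 + R_2 + R_3 = 5.77 Ω

5.77 Ω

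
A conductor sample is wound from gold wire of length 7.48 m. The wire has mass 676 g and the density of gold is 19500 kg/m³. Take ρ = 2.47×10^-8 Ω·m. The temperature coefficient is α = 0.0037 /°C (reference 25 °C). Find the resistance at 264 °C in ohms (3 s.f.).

A = m/(density·L) = 0.676/(19500×7.48) = 4.6346e-06 m²
R = ρL/A = (2.47×10^-8)(7.48)/(4.6346e-06) = 0.03986 Ω
R(264 °C) = 0.03986 × (1 + 0.0037×239) = 0.0751 Ω

0.0751 Ω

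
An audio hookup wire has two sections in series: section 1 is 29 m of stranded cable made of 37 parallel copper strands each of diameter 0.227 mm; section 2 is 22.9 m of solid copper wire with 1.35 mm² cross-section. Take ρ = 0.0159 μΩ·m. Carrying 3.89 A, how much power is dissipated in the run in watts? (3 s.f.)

8.74 W

ρ = 0.0159 μΩ·m = 1.59×10^-8 Ω·m
Section 1: A_strand = π(1.1350e-04)² = 4.047e-08 m²; R₁ = ρL/(N·A_s) = (1.59×10^-8)(29)/(37×4.047e-08) = 0.3079 Ω
Section 2: A = 1.35 mm² = 1.350e-06 m²
R₂ = (1.59×10^-8)(22.9)/(1.350e-06) = 0.2697 Ω
R = R₁ + R₂ = 0.5776 Ω
P = I²R = (3.89)² × 0.5776 = 8.74 W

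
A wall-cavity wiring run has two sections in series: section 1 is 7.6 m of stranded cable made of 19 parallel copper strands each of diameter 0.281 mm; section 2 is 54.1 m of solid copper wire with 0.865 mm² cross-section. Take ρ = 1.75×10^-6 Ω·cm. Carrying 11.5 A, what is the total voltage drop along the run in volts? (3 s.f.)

ρ = 1.75×10^-6 Ω·cm = 1.75×10^-8 Ω·m
Section 1: A_strand = π(1.4050e-04)² = 6.202e-08 m²; R₁ = ρL/(N·A_s) = (1.75×10^-8)(7.6)/(19×6.202e-08) = 0.1129 Ω
Section 2: A = 0.865 mm² = 8.650e-07 m²
R₂ = (1.75×10^-8)(54.1)/(8.650e-07) = 1.095 Ω
R = R₁ + R₂ = 1.207 Ω
V = IR = 11.5 × 1.207 = 13.9 V

13.9 V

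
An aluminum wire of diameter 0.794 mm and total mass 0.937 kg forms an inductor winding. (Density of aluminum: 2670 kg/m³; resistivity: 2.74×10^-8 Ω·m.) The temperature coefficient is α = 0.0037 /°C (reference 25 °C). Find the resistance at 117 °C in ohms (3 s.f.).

A = π(d/2)² = π(3.9700e-04 m)² = 4.9514e-07 m²
L = m/(density·A) = 0.937/(2670×4.9514e-07) = 708.8 m
R = ρL/A = (2.74×10^-8)(708.8)/(4.9514e-07) = 39.22 Ω
R(117 °C) = 39.22 × (1 + 0.0037×92) = 52.6 Ω

52.6 Ω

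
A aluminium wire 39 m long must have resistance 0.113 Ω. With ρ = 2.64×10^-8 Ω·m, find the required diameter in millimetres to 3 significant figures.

3.41 mm

A = ρL/R = (2.64×10^-8)(39)/(0.113) = 9.112e-06 m²
d = 2√(A/π) = 3.406e-03 m = 3.41 mm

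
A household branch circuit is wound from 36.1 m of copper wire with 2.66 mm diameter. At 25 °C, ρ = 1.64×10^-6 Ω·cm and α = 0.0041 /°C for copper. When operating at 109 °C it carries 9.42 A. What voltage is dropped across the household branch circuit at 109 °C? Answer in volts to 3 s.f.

ρ = 1.64×10^-6 Ω·cm = 1.64×10^-8 Ω·m
A = π(d/2)² = π(1.3300e-03 m)² = 5.557e-06 m²
R₍25₎ = ρL/A = (1.64×10^-8)(36.1)/(5.557e-06) = 0.1065 Ω
R₍109₎ = R₍25₎(1 + αΔT) = 0.1065 × (1 + 0.0041×84) = 0.1432 Ω
V = IR = 9.42 × 0.1432 = 1.35 V

1.35 V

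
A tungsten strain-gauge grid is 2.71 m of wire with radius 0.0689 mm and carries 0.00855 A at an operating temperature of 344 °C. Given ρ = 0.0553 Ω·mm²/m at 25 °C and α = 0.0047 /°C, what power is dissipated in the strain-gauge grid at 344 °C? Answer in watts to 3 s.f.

ρ = 0.0553 Ω·mm²/m = 5.53×10^-8 Ω·m
A = πr² = π(6.8900e-05 m)² = 1.491e-08 m²
R₍25₎ = ρL/A = (5.53×10^-8)(2.71)/(1.491e-08) = 10.05 Ω
R₍344₎ = R₍25₎(1 + αΔT) = 10.05 × (1 + 0.0047×319) = 25.11 Ω
P = I²R = (0.00855)² × 25.11 = 0.00184 W

0.00184 W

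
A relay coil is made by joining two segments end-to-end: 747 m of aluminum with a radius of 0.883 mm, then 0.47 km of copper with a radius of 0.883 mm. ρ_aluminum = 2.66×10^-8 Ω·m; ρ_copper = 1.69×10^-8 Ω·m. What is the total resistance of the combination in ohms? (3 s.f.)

11.4 Ω

Segment 1: A = πr² = π(8.8300e-04 m)² = 2.449e-06 m²
R₁ = ρL/A = (2.66×10^-8)(747)/(2.449e-06) = 8.112 Ω
R₂ = (1.69×10^-8)(470)/(2.449e-06) = 3.243 Ω
R = R₁ + R₂ = 11.4 Ω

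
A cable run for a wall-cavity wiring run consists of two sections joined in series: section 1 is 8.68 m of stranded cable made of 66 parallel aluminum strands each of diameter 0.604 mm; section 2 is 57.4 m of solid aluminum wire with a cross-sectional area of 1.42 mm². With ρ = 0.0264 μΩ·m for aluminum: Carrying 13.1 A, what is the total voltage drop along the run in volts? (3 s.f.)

ρ = 0.0264 μΩ·m = 2.64×10^-8 Ω·m
Section 1: A_strand = π(3.0200e-04)² = 2.865e-07 m²; R₁ = ρL/(N·A_s) = (2.64×10^-8)(8.68)/(66×2.865e-07) = 0.01212 Ω
Section 2: A = 1.42 mm² = 1.420e-06 m²
R₂ = (2.64×10^-8)(57.4)/(1.420e-06) = 1.067 Ω
R = R₁ + R₂ = 1.079 Ω
V = IR = 13.1 × 1.079 = 14.1 V

14.1 V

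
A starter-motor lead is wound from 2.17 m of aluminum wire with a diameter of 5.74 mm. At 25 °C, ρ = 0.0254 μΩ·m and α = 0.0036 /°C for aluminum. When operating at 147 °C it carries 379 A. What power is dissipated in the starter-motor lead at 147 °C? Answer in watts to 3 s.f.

440 W

ρ = 0.0254 μΩ·m = 2.54×10^-8 Ω·m
A = π(d/2)² = π(2.8700e-03 m)² = 2.588e-05 m²
R₍25₎ = ρL/A = (2.54×10^-8)(2.17)/(2.588e-05) = 0.00213 Ω
R₍147₎ = R₍25₎(1 + αΔT) = 0.00213 × (1 + 0.0036×122) = 0.003065 Ω
P = I²R = (379)² × 0.003065 = 440 W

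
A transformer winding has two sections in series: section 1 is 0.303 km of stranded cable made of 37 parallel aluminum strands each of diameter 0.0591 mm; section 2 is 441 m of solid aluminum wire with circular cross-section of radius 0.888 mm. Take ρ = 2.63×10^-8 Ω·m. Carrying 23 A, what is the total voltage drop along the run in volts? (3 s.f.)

1910 V

Section 1: A_strand = π(2.9550e-05)² = 2.743e-09 m²; R₁ = ρL/(N·A_s) = (2.63×10^-8)(303)/(37×2.743e-09) = 78.51 Ω
Section 2: A = πr² = π(8.8800e-04 m)² = 2.477e-06 m²
R₂ = (2.63×10^-8)(441)/(2.477e-06) = 4.682 Ω
R = R₁ + R₂ = 83.19 Ω
V = IR = 23 × 83.19 = 1910 V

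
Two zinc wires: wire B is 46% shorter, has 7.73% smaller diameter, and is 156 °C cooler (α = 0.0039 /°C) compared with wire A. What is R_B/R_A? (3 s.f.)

0.248

R ∝ ρL/d² with ρ ∝ (1+αΔT), so R_B/R_A = (1 − 46/100) × (1 − 7.73/100)⁻² × (1 − 0.0039×156)
= 0.54 × 1.175 × 0.3916 = 0.248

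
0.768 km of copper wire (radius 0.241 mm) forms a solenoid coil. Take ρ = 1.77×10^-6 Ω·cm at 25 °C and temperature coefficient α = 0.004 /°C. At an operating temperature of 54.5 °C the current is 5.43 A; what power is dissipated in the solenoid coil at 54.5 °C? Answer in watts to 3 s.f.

ρ = 1.77×10^-6 Ω·cm = 1.77×10^-8 Ω·m
A = πr² = π(2.4100e-04 m)² = 1.825e-07 m²
R₍25₎ = ρL/A = (1.77×10^-8)(768)/(1.825e-07) = 74.5 Ω
R₍54.5₎ = R₍25₎(1 + αΔT) = 74.5 × (1 + 0.004×29.5) = 83.29 Ω
P = I²R = (5.43)² × 83.29 = 2460 W

2460 W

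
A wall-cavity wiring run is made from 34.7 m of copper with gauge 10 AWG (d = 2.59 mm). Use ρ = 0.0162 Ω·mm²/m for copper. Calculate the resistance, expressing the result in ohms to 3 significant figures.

ρ = 0.0162 Ω·mm²/m = 1.62×10^-8 Ω·m
A = π(2.59/2 mm)² = π(1.2950e-03 m)² = 5.269e-06 m²
R = ρL/A = (1.62×10^-8)(34.7 m)/(5.269e-06 m²) = 0.107 Ω

0.107 Ω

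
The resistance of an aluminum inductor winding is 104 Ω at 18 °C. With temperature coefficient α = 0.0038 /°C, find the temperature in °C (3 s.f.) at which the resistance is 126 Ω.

73.7 °C

R = R₀(1 + α(T − T₀)) ⇒ T = T₀ + (R/R₀ − 1)/α
T = 18 + (126/104 − 1)/0.0038 = 18 + (0.2115)/0.0038 = 73.7 °C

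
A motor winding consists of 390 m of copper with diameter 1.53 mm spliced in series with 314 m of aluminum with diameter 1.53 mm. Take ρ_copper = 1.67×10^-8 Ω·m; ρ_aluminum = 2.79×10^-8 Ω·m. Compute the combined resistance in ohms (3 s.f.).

Segment 1: A = π(d/2)² = π(7.6500e-04 m)² = 1.839e-06 m²
R₁ = ρL/A = (1.67×10^-8)(390)/(1.839e-06) = 3.542 Ω
R₂ = (2.79×10^-8)(314)/(1.839e-06) = 4.765 Ω
R = R₁ + R₂ = 8.31 Ω

8.31 Ω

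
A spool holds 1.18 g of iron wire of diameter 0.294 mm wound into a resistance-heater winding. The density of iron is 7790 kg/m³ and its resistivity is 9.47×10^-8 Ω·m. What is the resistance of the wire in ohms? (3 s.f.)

A = π(d/2)² = π(1.4700e-04 m)² = 6.7887e-08 m²
L = m/(density·A) = 0.00118/(7790×6.7887e-08) = 2.231 m
R = ρL/A = (9.47×10^-8)(2.231)/(6.7887e-08) = 3.11 Ω

3.11 Ω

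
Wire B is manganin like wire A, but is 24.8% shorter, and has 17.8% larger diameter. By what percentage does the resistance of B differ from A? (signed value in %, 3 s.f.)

R ∝ L/d², so R_B/R_A = (1 − 24.8/100) × (1 + 17.8/100)⁻²
= 0.752 × 0.7206 = 0.5419
(R_B − R_A)/R_A = 0.5419 − 1 = -45.8%

-45.8%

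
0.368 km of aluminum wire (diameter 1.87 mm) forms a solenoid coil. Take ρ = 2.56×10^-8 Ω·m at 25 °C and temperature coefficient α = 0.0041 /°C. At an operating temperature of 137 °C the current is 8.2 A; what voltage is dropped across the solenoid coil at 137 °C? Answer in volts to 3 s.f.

41.0 V

A = π(d/2)² = π(9.3500e-04 m)² = 2.746e-06 m²
R₍25₎ = ρL/A = (2.56×10^-8)(368)/(2.746e-06) = 3.43 Ω
R₍137₎ = R₍25₎(1 + αΔT) = 3.43 × (1 + 0.0041×112) = 5.005 Ω
V = IR = 8.2 × 5.005 = 41.0 V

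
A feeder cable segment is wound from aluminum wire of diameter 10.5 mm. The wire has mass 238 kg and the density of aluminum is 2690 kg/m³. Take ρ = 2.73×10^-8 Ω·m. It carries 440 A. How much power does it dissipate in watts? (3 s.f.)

62400 W

A = π(d/2)² = π(5.2500e-03 m)² = 8.6590e-05 m²
L = m/(density·A) = 238/(2690×8.6590e-05) = 1022 m
R = ρL/A = (2.73×10^-8)(1022)/(8.6590e-05) = 0.3221 Ω
P = I²R = (440)² × 0.3221 = 62400 W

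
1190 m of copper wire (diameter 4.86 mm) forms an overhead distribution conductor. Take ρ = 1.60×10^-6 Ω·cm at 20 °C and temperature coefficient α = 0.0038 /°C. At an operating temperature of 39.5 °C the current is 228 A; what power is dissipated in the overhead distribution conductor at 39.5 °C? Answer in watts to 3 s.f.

57300 W

ρ = 1.60×10^-6 Ω·cm = 1.60×10^-8 Ω·m
A = π(d/2)² = π(2.4300e-03 m)² = 1.855e-05 m²
R₍20₎ = ρL/A = (1.60×10^-8)(1190)/(1.855e-05) = 1.026 Ω
R₍39.5₎ = R₍20₎(1 + αΔT) = 1.026 × (1 + 0.0038×19.5) = 1.102 Ω
P = I²R = (228)² × 1.102 = 57300 W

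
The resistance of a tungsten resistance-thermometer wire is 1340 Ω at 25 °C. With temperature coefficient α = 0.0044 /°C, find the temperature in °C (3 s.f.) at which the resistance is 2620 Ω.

R = R₀(1 + α(T − T₀)) ⇒ T = T₀ + (R/R₀ − 1)/α
T = 25 + (2620/1340 − 1)/0.0044 = 25 + (0.9552)/0.0044 = 242 °C

242 °C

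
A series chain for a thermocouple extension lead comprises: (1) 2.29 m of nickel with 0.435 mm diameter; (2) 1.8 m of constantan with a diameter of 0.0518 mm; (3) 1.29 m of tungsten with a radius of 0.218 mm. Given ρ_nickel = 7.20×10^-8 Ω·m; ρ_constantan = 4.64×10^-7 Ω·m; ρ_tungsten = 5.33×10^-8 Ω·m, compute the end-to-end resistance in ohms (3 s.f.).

398 Ω

Seg 1: A = π(d/2)² = π(2.1750e-04 m)² = 1.486e-07 m²
R_1 = (7.20×10^-8)(2.29)/(1.486e-07) = 1.109 Ω
Seg 2: A = π(d/2)² = π(2.5900e-05 m)² = 2.107e-09 m²
R_2 = (4.64×10^-7)(1.8)/(2.107e-09) = 396.3 Ω
Seg 3: A = πr² = π(2.1800e-04 m)² = 1.493e-07 m²
R_3 = (5.33×10^-8)(1.29)/(1.493e-07) = 0.4605 Ω
R_total = R_1 + R_2 + R_3 = 398 Ω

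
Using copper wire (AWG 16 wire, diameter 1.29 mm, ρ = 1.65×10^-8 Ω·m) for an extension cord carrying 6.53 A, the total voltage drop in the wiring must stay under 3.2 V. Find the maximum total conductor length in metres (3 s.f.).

38.8 m

A = π(1.29/2 mm)² = π(6.4500e-04 m)² = 1.307e-06 m²
L_max = V_max·A/(1·ρI) = (3.2)(1.307e-06)/(1.65×10^-8×6.53) = 38.8 m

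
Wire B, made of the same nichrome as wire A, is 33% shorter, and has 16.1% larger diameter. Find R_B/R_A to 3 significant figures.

R ∝ L/d², so R_B/R_A = (1 − 33/100) × (1 + 16.1/100)⁻²
= 0.67 × 0.7419 = 0.497

0.497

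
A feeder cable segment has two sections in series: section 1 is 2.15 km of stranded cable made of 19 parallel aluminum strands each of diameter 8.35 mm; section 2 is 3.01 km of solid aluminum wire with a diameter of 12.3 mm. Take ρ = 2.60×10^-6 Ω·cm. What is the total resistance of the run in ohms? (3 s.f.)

ρ = 2.60×10^-6 Ω·cm = 2.60×10^-8 Ω·m
Section 1: A_strand = π(4.1750e-03)² = 5.476e-05 m²; R₁ = ρL/(N·A_s) = (2.60×10^-8)(2150)/(19×5.476e-05) = 0.05373 Ω
Section 2: A = π(d/2)² = π(6.1500e-03 m)² = 1.188e-04 m²
R₂ = (2.60×10^-8)(3010)/(1.188e-04) = 0.6586 Ω
R = R₁ + R₂ = 0.712 Ω

0.712 Ω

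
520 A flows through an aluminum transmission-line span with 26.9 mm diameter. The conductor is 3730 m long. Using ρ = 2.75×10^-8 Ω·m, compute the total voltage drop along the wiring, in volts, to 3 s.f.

A = π(d/2)² = π(1.3450e-02 m)² = 5.683e-04 m²
R = ρL/A = (2.75×10^-8)(3730)/(5.683e-04) = 0.1805 Ω
V = IR = 520 × 0.1805 = 93.9 V

93.9 V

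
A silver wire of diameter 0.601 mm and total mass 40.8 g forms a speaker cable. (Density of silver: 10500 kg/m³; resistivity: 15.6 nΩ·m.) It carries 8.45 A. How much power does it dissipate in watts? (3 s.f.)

53.8 W

ρ = 15.6 nΩ·m = 1.56×10^-8 Ω·m
A = π(d/2)² = π(3.0050e-04 m)² = 2.8369e-07 m²
L = m/(density·A) = 0.0408/(10500×2.8369e-07) = 13.7 m
R = ρL/A = (1.56×10^-8)(13.7)/(2.8369e-07) = 0.7532 Ω
P = I²R = (8.45)² × 0.7532 = 53.8 W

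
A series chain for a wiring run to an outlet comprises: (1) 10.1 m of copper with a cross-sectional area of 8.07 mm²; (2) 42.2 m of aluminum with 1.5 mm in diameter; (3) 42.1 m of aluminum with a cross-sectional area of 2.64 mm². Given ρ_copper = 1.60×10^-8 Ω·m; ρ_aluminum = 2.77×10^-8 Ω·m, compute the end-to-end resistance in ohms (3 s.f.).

Seg 1: A = 8.07 mm² = 8.070e-06 m²
R_1 = (1.60×10^-8)(10.1)/(8.070e-06) = 0.02002 Ω
Seg 2: A = π(d/2)² = π(7.5000e-04 m)² = 1.767e-06 m²
R_2 = (2.77×10^-8)(42.2)/(1.767e-06) = 0.6615 Ω
Seg 3: A = 2.64 mm² = 2.640e-06 m²
R_3 = (2.77×10^-8)(42.1)/(2.640e-06) = 0.4417 Ω
R_total = R_1 + R_2 + R_3 = 1.12 Ω

1.12 Ω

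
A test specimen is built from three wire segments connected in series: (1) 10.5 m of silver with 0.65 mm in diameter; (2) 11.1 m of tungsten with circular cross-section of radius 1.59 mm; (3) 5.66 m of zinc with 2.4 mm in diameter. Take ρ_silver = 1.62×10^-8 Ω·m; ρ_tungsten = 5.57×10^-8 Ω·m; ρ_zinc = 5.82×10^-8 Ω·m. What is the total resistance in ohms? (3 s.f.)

Seg 1: A = π(d/2)² = π(3.2500e-04 m)² = 3.318e-07 m²
R_1 = (1.62×10^-8)(10.5)/(3.318e-07) = 0.5126 Ω
Seg 2: A = πr² = π(1.5900e-03 m)² = 7.942e-06 m²
R_2 = (5.57×10^-8)(11.1)/(7.942e-06) = 0.07785 Ω
Seg 3: A = π(d/2)² = π(1.2000e-03 m)² = 4.524e-06 m²
R_3 = (5.82×10^-8)(5.66)/(4.524e-06) = 0.07282 Ω
R_total = R_1 + R_2 + R_3 = 0.663 Ω

0.663 Ω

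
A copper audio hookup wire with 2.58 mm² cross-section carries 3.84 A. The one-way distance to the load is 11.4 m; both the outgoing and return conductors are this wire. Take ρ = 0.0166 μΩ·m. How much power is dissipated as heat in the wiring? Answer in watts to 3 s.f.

2.16 W

ρ = 0.0166 μΩ·m = 1.66×10^-8 Ω·m
A = 2.58 mm² = 2.580e-06 m²
Total conductor length (both ways) L = 2 × 11.4 = 22.8 m
R = ρL/A = (1.66×10^-8)(22.8)/(2.580e-06) = 0.1467 Ω
P = I²R = (3.84)² × 0.1467 = 2.16 W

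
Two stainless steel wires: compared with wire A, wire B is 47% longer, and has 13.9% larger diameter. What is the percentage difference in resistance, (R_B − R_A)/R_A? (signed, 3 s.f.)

13.3%

R ∝ L/d², so R_B/R_A = (1 + 47/100) × (1 + 13.9/100)⁻²
= 1.47 × 0.7708 = 1.133
(R_B − R_A)/R_A = 1.133 − 1 = 13.3%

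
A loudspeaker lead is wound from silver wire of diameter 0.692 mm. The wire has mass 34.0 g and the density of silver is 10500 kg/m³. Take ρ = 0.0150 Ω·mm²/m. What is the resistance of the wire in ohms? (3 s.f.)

0.343 Ω

ρ = 0.0150 Ω·mm²/m = 1.50×10^-8 Ω·m
A = π(d/2)² = π(3.4600e-04 m)² = 3.7610e-07 m²
L = m/(density·A) = 0.034/(10500×3.7610e-07) = 8.61 m
R = ρL/A = (1.50×10^-8)(8.61)/(3.7610e-07) = 0.343 Ω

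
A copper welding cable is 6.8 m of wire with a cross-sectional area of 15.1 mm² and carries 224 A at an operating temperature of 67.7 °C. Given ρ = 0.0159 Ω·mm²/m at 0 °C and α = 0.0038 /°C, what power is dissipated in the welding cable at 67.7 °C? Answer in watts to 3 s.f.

452 W

ρ = 0.0159 Ω·mm²/m = 1.59×10^-8 Ω·m
A = 15.1 mm² = 1.510e-05 m²
R₍0₎ = ρL/A = (1.59×10^-8)(6.8)/(1.510e-05) = 0.00716 Ω
R₍67.7₎ = R₍0₎(1 + αΔT) = 0.00716 × (1 + 0.0038×67.7) = 0.009002 Ω
P = I²R = (224)² × 0.009002 = 452 W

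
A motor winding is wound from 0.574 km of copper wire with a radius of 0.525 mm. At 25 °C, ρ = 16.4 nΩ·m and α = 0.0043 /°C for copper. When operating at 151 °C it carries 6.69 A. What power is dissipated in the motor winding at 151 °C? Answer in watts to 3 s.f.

ρ = 16.4 nΩ·m = 1.64×10^-8 Ω·m
A = πr² = π(5.2500e-04 m)² = 8.659e-07 m²
R₍25₎ = ρL/A = (1.64×10^-8)(574)/(8.659e-07) = 10.87 Ω
R₍151₎ = R₍25₎(1 + αΔT) = 10.87 × (1 + 0.0043×126) = 16.76 Ω
P = I²R = (6.69)² × 16.76 = 750 W

750 W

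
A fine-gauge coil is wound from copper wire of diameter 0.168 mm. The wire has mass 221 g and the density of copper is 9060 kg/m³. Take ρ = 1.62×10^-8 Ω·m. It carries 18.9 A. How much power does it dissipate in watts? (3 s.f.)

A = π(d/2)² = π(8.4000e-05 m)² = 2.2167e-08 m²
L = m/(density·A) = 0.221/(9060×2.2167e-08) = 1100 m
R = ρL/A = (1.62×10^-8)(1100)/(2.2167e-08) = 804.2 Ω
P = I²R = (18.9)² × 804.2 = 2.87×10^5 W

2.87×10^5 W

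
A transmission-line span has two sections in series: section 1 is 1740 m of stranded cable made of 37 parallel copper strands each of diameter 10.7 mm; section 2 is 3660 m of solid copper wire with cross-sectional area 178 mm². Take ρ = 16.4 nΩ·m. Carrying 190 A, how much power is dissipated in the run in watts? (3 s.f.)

12500 W

ρ = 16.4 nΩ·m = 1.64×10^-8 Ω·m
Section 1: A_strand = π(5.3500e-03)² = 8.992e-05 m²; R₁ = ρL/(N·A_s) = (1.64×10^-8)(1740)/(37×8.992e-05) = 0.008577 Ω
Section 2: A = 178 mm² = 1.780e-04 m²
R₂ = (1.64×10^-8)(3660)/(1.780e-04) = 0.3372 Ω
R = R₁ + R₂ = 0.3458 Ω
P = I²R = (190)² × 0.3458 = 12500 W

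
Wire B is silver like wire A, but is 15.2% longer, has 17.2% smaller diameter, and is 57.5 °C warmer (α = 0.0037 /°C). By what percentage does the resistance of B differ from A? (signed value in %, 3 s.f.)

104%

R ∝ ρL/d² with ρ ∝ (1+αΔT), so R_B/R_A = (1 + 15.2/100) × (1 − 17.2/100)⁻² × (1 + 0.0037×57.5)
= 1.152 × 1.459 × 1.213 = 2.038
(R_B − R_A)/R_A = 2.038 − 1 = 104%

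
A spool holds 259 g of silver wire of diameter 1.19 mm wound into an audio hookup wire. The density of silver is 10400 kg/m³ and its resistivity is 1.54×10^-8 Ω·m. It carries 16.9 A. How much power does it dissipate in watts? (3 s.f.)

88.6 W

A = π(d/2)² = π(5.9500e-04 m)² = 1.1122e-06 m²
L = m/(density·A) = 0.259/(10400×1.1122e-06) = 22.39 m
R = ρL/A = (1.54×10^-8)(22.39)/(1.1122e-06) = 0.31 Ω
P = I²R = (16.9)² × 0.31 = 88.6 W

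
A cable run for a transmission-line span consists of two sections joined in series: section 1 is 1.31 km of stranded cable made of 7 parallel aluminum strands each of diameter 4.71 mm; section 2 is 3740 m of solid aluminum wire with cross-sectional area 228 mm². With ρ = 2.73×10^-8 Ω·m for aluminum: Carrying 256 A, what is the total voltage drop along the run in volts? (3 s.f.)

190 V

Section 1: A_strand = π(2.3550e-03)² = 1.742e-05 m²; R₁ = ρL/(N·A_s) = (2.73×10^-8)(1310)/(7×1.742e-05) = 0.2932 Ω
Section 2: A = 228 mm² = 2.280e-04 m²
R₂ = (2.73×10^-8)(3740)/(2.280e-04) = 0.4478 Ω
R = R₁ + R₂ = 0.741 Ω
V = IR = 256 × 0.741 = 190 V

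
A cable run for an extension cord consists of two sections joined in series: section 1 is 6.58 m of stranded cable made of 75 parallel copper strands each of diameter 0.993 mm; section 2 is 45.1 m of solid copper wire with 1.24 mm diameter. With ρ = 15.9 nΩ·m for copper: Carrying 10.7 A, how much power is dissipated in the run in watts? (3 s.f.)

68.2 W

ρ = 15.9 nΩ·m = 1.59×10^-8 Ω·m
Section 1: A_strand = π(4.9650e-04)² = 7.744e-07 m²; R₁ = ρL/(N·A_s) = (1.59×10^-8)(6.58)/(75×7.744e-07) = 0.001801 Ω
Section 2: A = π(d/2)² = π(6.2000e-04 m)² = 1.208e-06 m²
R₂ = (1.59×10^-8)(45.1)/(1.208e-06) = 0.5938 Ω
R = R₁ + R₂ = 0.5956 Ω
P = I²R = (10.7)² × 0.5956 = 68.2 W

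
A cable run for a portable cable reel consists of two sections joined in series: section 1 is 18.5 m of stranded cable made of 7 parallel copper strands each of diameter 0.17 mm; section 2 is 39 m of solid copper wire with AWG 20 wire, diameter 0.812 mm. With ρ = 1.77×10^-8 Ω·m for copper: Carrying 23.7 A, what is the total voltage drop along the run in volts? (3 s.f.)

80.4 V

Section 1: A_strand = π(8.5000e-05)² = 2.270e-08 m²; R₁ = ρL/(N·A_s) = (1.77×10^-8)(18.5)/(7×2.270e-08) = 2.061 Ω
Section 2: A = π(0.812/2 mm)² = π(4.0600e-04 m)² = 5.178e-07 m²
R₂ = (1.77×10^-8)(39)/(5.178e-07) = 1.333 Ω
R = R₁ + R₂ = 3.394 Ω
V = IR = 23.7 × 3.394 = 80.4 V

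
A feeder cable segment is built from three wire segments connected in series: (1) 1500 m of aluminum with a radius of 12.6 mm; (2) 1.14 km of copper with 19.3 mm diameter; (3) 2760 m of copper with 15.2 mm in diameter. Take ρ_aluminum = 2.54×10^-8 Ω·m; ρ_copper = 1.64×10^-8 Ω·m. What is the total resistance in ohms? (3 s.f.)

Seg 1: A = πr² = π(1.2600e-02 m)² = 4.988e-04 m²
R_1 = (2.54×10^-8)(1500)/(4.988e-04) = 0.07639 Ω
Seg 2: A = π(d/2)² = π(9.6500e-03 m)² = 2.926e-04 m²
R_2 = (1.64×10^-8)(1140)/(2.926e-04) = 0.06391 Ω
Seg 3: A = π(d/2)² = π(7.6000e-03 m)² = 1.815e-04 m²
R_3 = (1.64×10^-8)(2760)/(1.815e-04) = 0.2494 Ω
R_total = R_1 + R_2 + R_3 = 0.390 Ω

0.390 Ω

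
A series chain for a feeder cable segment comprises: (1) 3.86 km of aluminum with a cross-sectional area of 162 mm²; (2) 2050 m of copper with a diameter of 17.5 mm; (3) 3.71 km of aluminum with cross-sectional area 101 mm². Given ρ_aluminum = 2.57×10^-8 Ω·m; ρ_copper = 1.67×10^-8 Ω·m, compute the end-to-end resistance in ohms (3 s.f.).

Seg 1: A = 162 mm² = 1.620e-04 m²
R_1 = (2.57×10^-8)(3860)/(1.620e-04) = 0.6124 Ω
Seg 2: A = π(d/2)² = π(8.7500e-03 m)² = 2.405e-04 m²
R_2 = (1.67×10^-8)(2050)/(2.405e-04) = 0.1423 Ω
Seg 3: A = 101 mm² = 1.010e-04 m²
R_3 = (2.57×10^-8)(3710)/(1.010e-04) = 0.944 Ω
R_total = R_1 + R_2 + R_3 = 1.70 Ω

1.70 Ω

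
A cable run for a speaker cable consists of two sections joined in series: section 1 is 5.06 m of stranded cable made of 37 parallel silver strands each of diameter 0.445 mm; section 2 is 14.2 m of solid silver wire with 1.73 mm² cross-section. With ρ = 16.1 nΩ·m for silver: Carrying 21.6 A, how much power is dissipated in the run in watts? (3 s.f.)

68.3 W

ρ = 16.1 nΩ·m = 1.61×10^-8 Ω·m
Section 1: A_strand = π(2.2250e-04)² = 1.555e-07 m²; R₁ = ρL/(N·A_s) = (1.61×10^-8)(5.06)/(37×1.555e-07) = 0.01416 Ω
Section 2: A = 1.73 mm² = 1.730e-06 m²
R₂ = (1.61×10^-8)(14.2)/(1.730e-06) = 0.1322 Ω
R = R₁ + R₂ = 0.1463 Ω
P = I²R = (21.6)² × 0.1463 = 68.3 W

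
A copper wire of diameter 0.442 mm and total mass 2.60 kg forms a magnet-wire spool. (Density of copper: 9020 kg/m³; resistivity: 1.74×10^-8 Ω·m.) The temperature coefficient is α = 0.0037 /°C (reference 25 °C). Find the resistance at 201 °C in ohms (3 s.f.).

A = π(d/2)² = π(2.2100e-04 m)² = 1.5344e-07 m²
L = m/(density·A) = 2.6/(9020×1.5344e-07) = 1879 m
R = ρL/A = (1.74×10^-8)(1879)/(1.5344e-07) = 213 Ω
R(201 °C) = 213 × (1 + 0.0037×176) = 352 Ω

352 Ω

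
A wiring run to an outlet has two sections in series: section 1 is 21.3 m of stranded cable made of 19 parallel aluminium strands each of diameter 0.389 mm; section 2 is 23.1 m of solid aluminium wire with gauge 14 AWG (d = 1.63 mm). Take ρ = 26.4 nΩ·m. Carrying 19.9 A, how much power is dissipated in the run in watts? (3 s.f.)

ρ = 26.4 nΩ·m = 2.64×10^-8 Ω·m
Section 1: A_strand = π(1.9450e-04)² = 1.188e-07 m²; R₁ = ρL/(N·A_s) = (2.64×10^-8)(21.3)/(19×1.188e-07) = 0.249 Ω
Section 2: A = π(1.63/2 mm)² = π(8.1500e-04 m)² = 2.087e-06 m²
R₂ = (2.64×10^-8)(23.1)/(2.087e-06) = 0.2922 Ω
R = R₁ + R₂ = 0.5413 Ω
P = I²R = (19.9)² × 0.5413 = 214 W

214 W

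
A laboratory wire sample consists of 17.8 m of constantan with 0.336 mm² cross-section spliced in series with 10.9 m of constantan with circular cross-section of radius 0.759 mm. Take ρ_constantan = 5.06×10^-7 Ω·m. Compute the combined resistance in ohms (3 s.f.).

29.9 Ω

Segment 1: A = 0.336 mm² = 3.360e-07 m²
R₁ = ρL/A = (5.06×10^-7)(17.8)/(3.360e-07) = 26.81 Ω
Segment 2: A = πr² = π(7.5900e-04 m)² = 1.810e-06 m²
R₂ = (5.06×10^-7)(10.9)/(1.810e-06) = 3.047 Ω
R = R₁ + R₂ = 29.9 Ω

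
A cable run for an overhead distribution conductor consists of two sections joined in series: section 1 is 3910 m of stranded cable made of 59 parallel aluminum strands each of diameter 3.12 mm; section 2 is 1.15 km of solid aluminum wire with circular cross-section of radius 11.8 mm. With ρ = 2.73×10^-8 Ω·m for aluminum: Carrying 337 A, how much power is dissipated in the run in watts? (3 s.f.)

35000 W

Section 1: A_strand = π(1.5600e-03)² = 7.645e-06 m²; R₁ = ρL/(N·A_s) = (2.73×10^-8)(3910)/(59×7.645e-06) = 0.2366 Ω
Section 2: A = πr² = π(1.1800e-02 m)² = 4.374e-04 m²
R₂ = (2.73×10^-8)(1150)/(4.374e-04) = 0.07177 Ω
R = R₁ + R₂ = 0.3084 Ω
P = I²R = (337)² × 0.3084 = 35000 W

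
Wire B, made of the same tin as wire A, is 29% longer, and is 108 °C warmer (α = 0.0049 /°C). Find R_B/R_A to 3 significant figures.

R ∝ ρL/d² with ρ ∝ (1+αΔT), so R_B/R_A = (1 + 29/100) × (1 + 0.0049×108)
= 1.29 × 1.529 = 1.97

1.97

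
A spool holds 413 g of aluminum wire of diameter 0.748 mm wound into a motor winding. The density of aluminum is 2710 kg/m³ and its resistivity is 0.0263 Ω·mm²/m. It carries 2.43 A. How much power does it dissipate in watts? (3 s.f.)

123 W

ρ = 0.0263 Ω·mm²/m = 2.63×10^-8 Ω·m
A = π(d/2)² = π(3.7400e-04 m)² = 4.3943e-07 m²
L = m/(density·A) = 0.413/(2710×4.3943e-07) = 346.8 m
R = ρL/A = (2.63×10^-8)(346.8)/(4.3943e-07) = 20.76 Ω
P = I²R = (2.43)² × 20.76 = 123 W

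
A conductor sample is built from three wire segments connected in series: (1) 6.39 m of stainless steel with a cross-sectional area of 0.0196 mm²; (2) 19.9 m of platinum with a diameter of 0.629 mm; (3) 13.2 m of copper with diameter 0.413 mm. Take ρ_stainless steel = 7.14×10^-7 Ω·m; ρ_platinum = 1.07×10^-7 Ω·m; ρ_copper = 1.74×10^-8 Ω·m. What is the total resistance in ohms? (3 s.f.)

241 Ω

Seg 1: A = 0.0196 mm² = 1.960e-08 m²
R_1 = (7.14×10^-7)(6.39)/(1.960e-08) = 232.8 Ω
Seg 2: A = π(d/2)² = π(3.1450e-04 m)² = 3.107e-07 m²
R_2 = (1.07×10^-7)(19.9)/(3.107e-07) = 6.852 Ω
Seg 3: A = π(d/2)² = π(2.0650e-04 m)² = 1.340e-07 m²
R_3 = (1.74×10^-8)(13.2)/(1.340e-07) = 1.714 Ω
R_total = R_1 + R_2 + R_3 = 241 Ω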